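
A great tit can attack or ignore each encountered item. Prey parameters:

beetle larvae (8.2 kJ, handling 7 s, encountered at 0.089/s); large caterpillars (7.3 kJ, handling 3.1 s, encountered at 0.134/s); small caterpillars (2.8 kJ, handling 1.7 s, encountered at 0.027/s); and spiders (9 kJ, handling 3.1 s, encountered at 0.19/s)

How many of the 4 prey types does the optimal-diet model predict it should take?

Rank by E/h (kJ/s): spiders 2.9, large caterpillars 2.35, small caterpillars 1.65, beetle larvae 1.17. Include each in turn until the next type's E/h falls below the running intake rate.
Rate on top 1: 1.076. large caterpillars: 2.35 > 1.076 → include.
Rate on top 2: 1.341. small caterpillars: 1.65 > 1.341 → include.
Rate on top 3: 1.348. beetle larvae: 1.17 < 1.348 → exclude; stop.
Optimal diet: spiders, large caterpillars, small caterpillars — 3 of 4 types.

3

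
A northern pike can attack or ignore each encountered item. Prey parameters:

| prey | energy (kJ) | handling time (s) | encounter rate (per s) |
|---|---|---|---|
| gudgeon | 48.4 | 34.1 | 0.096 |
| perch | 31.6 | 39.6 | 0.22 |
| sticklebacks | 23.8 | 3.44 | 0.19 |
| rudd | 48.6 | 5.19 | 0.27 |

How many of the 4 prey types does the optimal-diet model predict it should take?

E/h in descending order: rudd 9.36, sticklebacks 6.92, gudgeon 1.42, perch 0.798 kJ/s. The optimal diet is the largest prefix of this list for which every included type satisfies E_i/h_i > R on the types above it.
Rate on top 1: 5.465. sticklebacks: 6.92 > 5.465 → include.
Rate on top 2: 5.776. gudgeon: 1.42 < 5.776 → exclude; stop.
Optimal diet: rudd, sticklebacks — 2 of 4 types.

2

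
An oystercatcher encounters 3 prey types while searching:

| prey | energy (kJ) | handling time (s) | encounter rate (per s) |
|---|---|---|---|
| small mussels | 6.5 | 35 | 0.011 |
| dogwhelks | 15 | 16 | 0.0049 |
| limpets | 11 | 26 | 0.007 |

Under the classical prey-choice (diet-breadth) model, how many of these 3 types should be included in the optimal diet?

Rank by E/h (kJ/s): dogwhelks 0.938, limpets 0.423, small mussels 0.186. Include each in turn until the next type's E/h falls below the running intake rate.
Rate on top 1: 0.06816. limpets: 0.423 > 0.06816 → include.
Rate on top 2: 0.1194. small mussels: 0.186 > 0.1194 → include.
Optimal diet: dogwhelks, limpets, small mussels — 3 of 3 types.

3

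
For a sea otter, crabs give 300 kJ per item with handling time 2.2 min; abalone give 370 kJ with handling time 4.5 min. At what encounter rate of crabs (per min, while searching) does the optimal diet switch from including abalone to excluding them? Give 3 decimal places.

At the threshold, the rate on crabs alone equals the profitability of abalone: λ·300/(1 + λ·2.2) = 370/4.5 = 82.22.
Rearranging, λ(300 − 82.22×2.2) = 82.22, so λ = 82.22/119.1 = 0.6903 per min.

0.690 per min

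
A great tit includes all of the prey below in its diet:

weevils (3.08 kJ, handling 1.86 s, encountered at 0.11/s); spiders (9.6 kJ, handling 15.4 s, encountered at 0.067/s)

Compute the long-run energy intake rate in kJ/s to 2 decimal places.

0.44 kJ/s

Energy encountered per unit search time: 0.11×3.08 + 0.067×9.6 = 0.982 kJ/s.
Handling time per unit search time: 0.11×1.86 + 0.067×15.4 = 1.236.
Rate = 0.982/(1 + 1.236) = 0.4391 kJ/s.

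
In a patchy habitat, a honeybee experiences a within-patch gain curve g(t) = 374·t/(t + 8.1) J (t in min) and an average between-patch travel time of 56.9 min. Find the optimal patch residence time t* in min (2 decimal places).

Maximise g(t)/(T+t): set derivative to zero → g'(t)(T+t) = g(t).
g'(t) = 374·8.1/(t + 8.1)². Setting 374·8.1/(t+8.1)² = 374t/[(t+8.1)(56.9+t)] gives 8.1(56.9+t) = t(t+8.1), so t² = 8.1×56.9 = 460.9.
t* = √460.9 = 21.47 min.

21.47 min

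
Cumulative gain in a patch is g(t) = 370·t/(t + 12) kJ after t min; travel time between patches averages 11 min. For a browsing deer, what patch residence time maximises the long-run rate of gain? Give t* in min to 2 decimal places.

11.49 min

Optimal t* satisfies g'(t*) = g(t*)/(T + t*).
g'(t) = 370·12/(t + 12)². Setting 370·12/(t+12)² = 370t/[(t+12)(11+t)] gives 12(11+t) = t(t+12), so t² = 12×11 = 132.
t* = √132 = 11.49 min.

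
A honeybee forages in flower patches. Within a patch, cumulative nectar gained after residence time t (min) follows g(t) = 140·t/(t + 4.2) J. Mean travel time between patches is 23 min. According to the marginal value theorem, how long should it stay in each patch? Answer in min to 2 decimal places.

9.83 min

Optimal t* satisfies g'(t*) = g(t*)/(T + t*).
g'(t) = 140·4.2/(t + 4.2)². Setting 140·4.2/(t+4.2)² = 140t/[(t+4.2)(23+t)] gives 4.2(23+t) = t(t+4.2), so t² = 4.2×23 = 96.6.
t* = √96.6 = 9.829 min.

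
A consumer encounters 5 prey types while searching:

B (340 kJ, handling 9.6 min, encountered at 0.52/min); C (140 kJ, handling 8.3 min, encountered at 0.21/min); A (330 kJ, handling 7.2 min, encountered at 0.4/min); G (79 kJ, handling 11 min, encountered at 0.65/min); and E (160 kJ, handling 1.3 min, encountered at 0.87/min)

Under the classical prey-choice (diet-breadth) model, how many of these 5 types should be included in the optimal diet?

1

Profitabilities (E/h, kJ/min): E 123, A 45.8, B 35.4, C 16.9, G 7.18. Add prey in this order while the next type's profitability exceeds the intake rate on those already taken.
Rate on top 1: 65.32. A: 45.8 < 65.32 → exclude; stop.
Optimal diet: E — 1 of 5 types.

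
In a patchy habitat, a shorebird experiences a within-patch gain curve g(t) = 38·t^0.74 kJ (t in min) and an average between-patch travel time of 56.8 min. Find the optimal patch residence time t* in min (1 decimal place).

By the marginal value theorem, leave when the instantaneous gain rate g'(t) equals the habitat-wide average g(t)/(T + t).
g'(t) = 0.74·38·t^-0.26. Setting 0.74·38·t^-0.26 = 38·t^0.74/(56.8+t) gives 0.74(56.8+t) = t, so 0.26·t = 0.74×56.8.
t* = 0.74×56.8/0.26 = 161.7 min.

161.7 min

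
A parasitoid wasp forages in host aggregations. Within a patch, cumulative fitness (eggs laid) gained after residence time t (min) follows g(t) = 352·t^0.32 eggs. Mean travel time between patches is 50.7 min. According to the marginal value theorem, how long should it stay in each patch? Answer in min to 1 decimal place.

23.9 min

By the marginal value theorem, leave when the instantaneous gain rate g'(t) equals the habitat-wide average g(t)/(T + t).
g'(t) = 0.32·352·t^-0.68. Setting 0.32·352·t^-0.68 = 352·t^0.32/(50.7+t) gives 0.32(50.7+t) = t, so 0.68·t = 0.32×50.7.
t* = 0.32×50.7/0.68 = 23.86 min.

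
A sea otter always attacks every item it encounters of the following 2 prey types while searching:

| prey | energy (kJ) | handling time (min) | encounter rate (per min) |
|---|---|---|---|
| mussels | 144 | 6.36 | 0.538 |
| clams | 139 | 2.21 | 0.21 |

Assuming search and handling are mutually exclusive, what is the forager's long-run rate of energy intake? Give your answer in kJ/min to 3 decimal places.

21.831 kJ/min

R = Σλ_iE_i / (1 + Σλ_ih_i)
Numerator: 0.538×144 + 0.21×139 = 106.7
Denominator: 1 + 0.538×6.36 + 0.21×2.21 = 4.886
R = 106.7/4.886 = 21.83 kJ/min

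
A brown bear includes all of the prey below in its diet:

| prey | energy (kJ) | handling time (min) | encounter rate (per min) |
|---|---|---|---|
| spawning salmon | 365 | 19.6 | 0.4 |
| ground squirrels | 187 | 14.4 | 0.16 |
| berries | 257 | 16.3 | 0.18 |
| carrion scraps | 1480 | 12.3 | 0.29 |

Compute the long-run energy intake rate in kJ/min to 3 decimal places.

36.916 kJ/min

R = Σλ_iE_i / (1 + Σλ_ih_i)
Numerator: 0.4×365 + 0.16×187 + 0.18×257 + 0.29×1480 = 651.4
Denominator: 1 + 0.4×19.6 + 0.16×14.4 + 0.18×16.3 + 0.29×12.3 = 17.65
R = 651.4/17.65 = 36.92 kJ/min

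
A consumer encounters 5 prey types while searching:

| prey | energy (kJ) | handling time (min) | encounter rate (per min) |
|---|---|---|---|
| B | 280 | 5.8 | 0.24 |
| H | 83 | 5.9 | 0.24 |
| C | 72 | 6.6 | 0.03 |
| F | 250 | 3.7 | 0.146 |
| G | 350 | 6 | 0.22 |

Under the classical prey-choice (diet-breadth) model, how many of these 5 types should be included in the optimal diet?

3

Rank by E/h (kJ/min): F 67.6, G 58.3, B 48.3, H 14.1, C 10.9. Include each in turn until the next type's E/h falls below the running intake rate.
Rate on top 1: 23.7. G: 58.3 > 23.7 → include.
Rate on top 2: 39.68. B: 48.3 > 39.68 → include.
Rate on top 3: 42.5. H: 14.1 < 42.5 → exclude; stop.
Optimal diet: F, G, B — 3 of 5 types.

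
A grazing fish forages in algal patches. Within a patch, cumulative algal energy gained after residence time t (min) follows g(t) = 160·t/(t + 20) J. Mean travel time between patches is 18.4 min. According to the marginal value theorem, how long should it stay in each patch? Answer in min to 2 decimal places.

Maximise g(t)/(T+t): set derivative to zero → g'(t)(T+t) = g(t).
g'(t) = 160·20/(t + 20)². Setting 160·20/(t+20)² = 160t/[(t+20)(18.4+t)] gives 20(18.4+t) = t(t+20), so t² = 20×18.4 = 368.
t* = √368 = 19.18 min.

19.18 min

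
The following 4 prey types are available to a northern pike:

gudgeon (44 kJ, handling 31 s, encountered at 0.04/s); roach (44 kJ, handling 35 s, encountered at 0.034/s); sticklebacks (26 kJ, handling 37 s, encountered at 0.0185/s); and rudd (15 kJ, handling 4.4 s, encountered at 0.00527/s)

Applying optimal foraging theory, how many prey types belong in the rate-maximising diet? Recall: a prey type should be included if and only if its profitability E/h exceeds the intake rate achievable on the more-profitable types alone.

Rank by E/h (kJ/s): rudd 3.41, gudgeon 1.42, roach 1.26, sticklebacks 0.703. Include each in turn until the next type's E/h falls below the running intake rate.
Rate on top 1: 0.07726. gudgeon: 1.42 > 0.07726 → include.
Rate on top 2: 0.8126. roach: 1.26 > 0.8126 → include.
Rate on top 3: 0.9658. sticklebacks: 0.703 < 0.9658 → exclude; stop.
Optimal diet: rudd, gudgeon, roach — 3 of 4 types.

3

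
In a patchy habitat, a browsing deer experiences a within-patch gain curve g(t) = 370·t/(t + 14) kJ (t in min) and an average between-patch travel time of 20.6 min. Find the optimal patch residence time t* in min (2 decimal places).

16.98 min

Optimal t* satisfies g'(t*) = g(t*)/(T + t*).
g'(t) = 370·14/(t + 14)². Setting 370·14/(t+14)² = 370t/[(t+14)(20.6+t)] gives 14(20.6+t) = t(t+14), so t² = 14×20.6 = 288.4.
t* = √288.4 = 16.98 min.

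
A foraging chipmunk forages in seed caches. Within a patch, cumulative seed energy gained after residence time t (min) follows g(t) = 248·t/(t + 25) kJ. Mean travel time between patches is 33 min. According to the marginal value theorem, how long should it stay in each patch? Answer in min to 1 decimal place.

28.7 min

By the marginal value theorem, leave when the instantaneous gain rate g'(t) equals the habitat-wide average g(t)/(T + t).
g'(t) = 248·25/(t + 25)². Setting 248·25/(t+25)² = 248t/[(t+25)(33+t)] gives 25(33+t) = t(t+25), so t² = 25×33 = 825.
t* = √825 = 28.72 min.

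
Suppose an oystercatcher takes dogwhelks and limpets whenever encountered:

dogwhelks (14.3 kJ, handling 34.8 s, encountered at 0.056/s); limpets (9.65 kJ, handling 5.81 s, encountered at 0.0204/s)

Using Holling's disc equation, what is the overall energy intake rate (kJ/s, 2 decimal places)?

R = Σλ_iE_i / (1 + Σλ_ih_i)
Numerator: 0.056×14.3 + 0.0204×9.65 = 0.9977
Denominator: 1 + 0.056×34.8 + 0.0204×5.81 = 3.067
R = 0.9977/3.067 = 0.3253 kJ/s

0.33 kJ/s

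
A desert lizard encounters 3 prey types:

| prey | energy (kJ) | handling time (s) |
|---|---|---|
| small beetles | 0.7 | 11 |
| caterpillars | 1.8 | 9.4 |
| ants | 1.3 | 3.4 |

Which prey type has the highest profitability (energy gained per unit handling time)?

ants

In descending order of E/h:
ants: 1.3/3.4 = 0.382 kJ/s
caterpillars: 1.8/9.4 = 0.191 kJ/s
small beetles: 0.7/11 = 0.0636 kJ/s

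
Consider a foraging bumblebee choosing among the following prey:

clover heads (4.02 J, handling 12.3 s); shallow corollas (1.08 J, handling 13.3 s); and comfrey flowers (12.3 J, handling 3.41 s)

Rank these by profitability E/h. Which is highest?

In descending order of E/h:
comfrey flowers: 12.3/3.41 = 3.61 J/s
clover heads: 4.02/12.3 = 0.327 J/s
shallow corollas: 1.08/13.3 = 0.0812 J/s

comfrey flowers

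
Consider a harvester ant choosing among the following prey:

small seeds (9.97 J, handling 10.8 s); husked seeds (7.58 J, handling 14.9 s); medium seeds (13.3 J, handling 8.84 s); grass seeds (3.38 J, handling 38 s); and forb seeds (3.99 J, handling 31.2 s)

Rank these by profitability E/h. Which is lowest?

grass seeds

Profitability E/h (J/s): small seeds = 9.97/10.8 = 0.923, husked seeds = 7.58/14.9 = 0.509, medium seeds = 13.3/8.84 = 1.5, grass seeds = 3.38/38 = 0.0889, forb seeds = 3.99/31.2 = 0.128.
Ranked: medium seeds > small seeds > husked seeds > forb seeds > grass seeds.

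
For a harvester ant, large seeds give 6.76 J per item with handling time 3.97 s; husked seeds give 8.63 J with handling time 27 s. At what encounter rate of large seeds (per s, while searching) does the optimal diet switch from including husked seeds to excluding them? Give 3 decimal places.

At the threshold, the rate on large seeds alone equals the profitability of husked seeds: λ·6.76/(1 + λ·3.97) = 8.63/27 = 0.3196.
Rearranging, λ(6.76 − 0.3196×3.97) = 0.3196, so λ = 0.3196/5.491 = 0.05821 per s.

0.058 per s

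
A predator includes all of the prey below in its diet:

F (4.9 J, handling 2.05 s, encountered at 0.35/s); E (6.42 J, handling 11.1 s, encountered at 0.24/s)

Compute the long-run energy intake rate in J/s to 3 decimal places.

R = Σλ_iE_i / (1 + Σλ_ih_i)
Numerator: 0.35×4.9 + 0.24×6.42 = 3.256
Denominator: 1 + 0.35×2.05 + 0.24×11.1 = 4.381
R = 3.256/4.381 = 0.7431 J/s

0.743 J/s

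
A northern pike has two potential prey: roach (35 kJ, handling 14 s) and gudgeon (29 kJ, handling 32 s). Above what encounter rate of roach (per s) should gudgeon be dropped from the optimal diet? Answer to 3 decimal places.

Drop gudgeon once their profitability E₂/h₂ falls below the rate achievable on roach alone: E₂/h₂ = λE₁/(1 + λh₁).
Solve for λ: λE₁h₂ = E₂(1 + λh₁) → λ(E₁h₂ − E₂h₁) = E₂ → λ = E₂/(E₁h₂ − E₂h₁).
λ = 29/(35×32 − 29×14) = 29/714 = 0.04062 per s.

0.041 per s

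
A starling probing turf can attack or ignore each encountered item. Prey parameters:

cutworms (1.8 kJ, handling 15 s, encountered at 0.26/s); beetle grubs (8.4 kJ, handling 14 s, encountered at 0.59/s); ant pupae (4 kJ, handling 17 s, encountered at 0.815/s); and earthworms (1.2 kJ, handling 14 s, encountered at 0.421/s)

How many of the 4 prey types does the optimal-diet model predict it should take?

1

E/h in descending order: beetle grubs 0.6, ant pupae 0.235, cutworms 0.12, earthworms 0.0857 kJ/s. The optimal diet is the largest prefix of this list for which every included type satisfies E_i/h_i > R on the types above it.
Rate on top 1: 0.5352. ant pupae: 0.235 < 0.5352 → exclude; stop.
Optimal diet: beetle grubs — 1 of 4 types.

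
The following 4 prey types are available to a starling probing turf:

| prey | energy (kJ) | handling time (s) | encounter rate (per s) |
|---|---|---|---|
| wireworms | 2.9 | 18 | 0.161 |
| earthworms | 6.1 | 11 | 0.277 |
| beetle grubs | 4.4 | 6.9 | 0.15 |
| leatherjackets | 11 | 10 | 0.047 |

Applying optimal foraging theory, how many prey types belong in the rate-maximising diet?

Profitabilities (E/h, kJ/s): leatherjackets 1.1, beetle grubs 0.638, earthworms 0.555, wireworms 0.161. Add prey in this order while the next type's profitability exceeds the intake rate on those already taken.
Rate on top 1: 0.3517. beetle grubs: 0.638 > 0.3517 → include.
Rate on top 2: 0.4699. earthworms: 0.555 > 0.4699 → include.
Rate on top 3: 0.5163. wireworms: 0.161 < 0.5163 → exclude; stop.
Optimal diet: leatherjackets, beetle grubs, earthworms — 3 of 4 types.

3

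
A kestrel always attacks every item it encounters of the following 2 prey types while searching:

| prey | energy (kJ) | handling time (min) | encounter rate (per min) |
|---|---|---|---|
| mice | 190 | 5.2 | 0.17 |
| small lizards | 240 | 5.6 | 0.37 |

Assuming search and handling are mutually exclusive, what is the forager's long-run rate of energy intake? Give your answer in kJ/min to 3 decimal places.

R = Σλ_iE_i / (1 + Σλ_ih_i)
Numerator: 0.17×190 + 0.37×240 = 121.1
Denominator: 1 + 0.17×5.2 + 0.37×5.6 = 3.956
R = 121.1/3.956 = 30.61 kJ/min

30.612 kJ/min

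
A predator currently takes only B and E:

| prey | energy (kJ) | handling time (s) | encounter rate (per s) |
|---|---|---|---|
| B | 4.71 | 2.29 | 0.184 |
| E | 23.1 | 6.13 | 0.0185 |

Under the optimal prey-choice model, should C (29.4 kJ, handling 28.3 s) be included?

Current rate: (0.184×4.71 + 0.0185×23.1)/(1 + 0.184×2.29 + 0.0185×6.13) = 0.8431 kJ/s.
Profitability of C: 29.4/28.3 = 1.039 kJ/s.
1.039 > 0.8431, so adding C raises the average — include it.

Yes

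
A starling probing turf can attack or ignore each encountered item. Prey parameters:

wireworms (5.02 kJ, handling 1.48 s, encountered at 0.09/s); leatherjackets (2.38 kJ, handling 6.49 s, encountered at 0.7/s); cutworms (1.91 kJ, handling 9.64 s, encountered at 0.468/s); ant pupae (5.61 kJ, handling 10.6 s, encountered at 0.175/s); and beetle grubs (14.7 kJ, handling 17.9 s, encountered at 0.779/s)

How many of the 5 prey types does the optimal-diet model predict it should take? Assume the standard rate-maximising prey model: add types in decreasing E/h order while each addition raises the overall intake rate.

2

Profitabilities (E/h, kJ/s): wireworms 3.39, beetle grubs 0.821, ant pupae 0.529, leatherjackets 0.367, cutworms 0.198. Add prey in this order while the next type's profitability exceeds the intake rate on those already taken.
Rate on top 1: 0.3987. beetle grubs: 0.821 > 0.3987 → include.
Rate on top 2: 0.7895. ant pupae: 0.529 < 0.7895 → exclude; stop.
Optimal diet: wireworms, beetle grubs — 2 of 5 types.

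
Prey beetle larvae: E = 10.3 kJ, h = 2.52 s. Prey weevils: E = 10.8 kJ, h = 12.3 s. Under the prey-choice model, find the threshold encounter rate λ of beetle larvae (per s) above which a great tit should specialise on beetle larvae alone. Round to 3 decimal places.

0.109 per s

Drop weevils once their profitability E₂/h₂ falls below the rate achievable on beetle larvae alone: E₂/h₂ = λE₁/(1 + λh₁).
Solve for λ: λE₁h₂ = E₂(1 + λh₁) → λ(E₁h₂ − E₂h₁) = E₂ → λ = E₂/(E₁h₂ − E₂h₁).
λ = 10.8/(10.3×12.3 − 10.8×2.52) = 10.8/99.47 = 0.1086 per s.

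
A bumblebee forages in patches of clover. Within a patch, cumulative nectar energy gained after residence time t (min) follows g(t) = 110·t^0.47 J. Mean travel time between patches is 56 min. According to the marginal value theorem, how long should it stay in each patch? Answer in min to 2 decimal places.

49.66 min

Optimal t* satisfies g'(t*) = g(t*)/(T + t*).
g'(t) = 0.47·110·t^-0.53. Setting 0.47·110·t^-0.53 = 110·t^0.47/(56+t) gives 0.47(56+t) = t, so 0.53·t = 0.47×56.
t* = 0.47×56/0.53 = 49.66 min.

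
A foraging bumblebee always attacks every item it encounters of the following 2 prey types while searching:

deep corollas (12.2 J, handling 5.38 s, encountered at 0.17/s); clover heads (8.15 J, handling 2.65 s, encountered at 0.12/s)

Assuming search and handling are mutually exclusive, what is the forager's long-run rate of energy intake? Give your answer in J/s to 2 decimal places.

R = (0.17×12.2 + 0.12×8.15) / (1 + 0.17×5.38 + 0.12×2.65) = 3.052/2.233 = 1.367 J/s.

1.37 J/s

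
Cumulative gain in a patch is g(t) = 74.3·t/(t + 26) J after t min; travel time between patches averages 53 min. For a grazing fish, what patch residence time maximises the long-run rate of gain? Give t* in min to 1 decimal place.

37.1 min

Maximise g(t)/(T+t): set derivative to zero → g'(t)(T+t) = g(t).
g'(t) = 74.3·26/(t + 26)². Setting 74.3·26/(t+26)² = 74.3t/[(t+26)(53+t)] gives 26(53+t) = t(t+26), so t² = 26×53 = 1378.
t* = √1378 = 37.12 min.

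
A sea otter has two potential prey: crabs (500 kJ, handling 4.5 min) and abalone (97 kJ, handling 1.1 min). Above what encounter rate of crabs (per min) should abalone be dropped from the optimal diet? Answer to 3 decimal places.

Drop abalone once their profitability E₂/h₂ falls below the rate achievable on crabs alone: E₂/h₂ = λE₁/(1 + λh₁).
Solve for λ: λE₁h₂ = E₂(1 + λh₁) → λ(E₁h₂ − E₂h₁) = E₂ → λ = E₂/(E₁h₂ − E₂h₁).
λ = 97/(500×1.1 − 97×4.5) = 97/113.5 = 0.8546 per min.

0.855 per min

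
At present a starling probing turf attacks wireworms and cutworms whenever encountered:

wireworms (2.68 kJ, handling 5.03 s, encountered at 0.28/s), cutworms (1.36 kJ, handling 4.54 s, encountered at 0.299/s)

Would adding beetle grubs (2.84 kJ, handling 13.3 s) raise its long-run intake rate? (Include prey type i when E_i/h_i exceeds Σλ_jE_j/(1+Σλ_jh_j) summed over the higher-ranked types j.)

Current rate: (0.28×2.68 + 0.299×1.36)/(1 + 0.28×5.03 + 0.299×4.54) = 0.3072 kJ/s.
Profitability of beetle grubs: 2.84/13.3 = 0.2135 kJ/s.
Since 0.2135 < R, time spent handling beetle grubs is better spent searching.

No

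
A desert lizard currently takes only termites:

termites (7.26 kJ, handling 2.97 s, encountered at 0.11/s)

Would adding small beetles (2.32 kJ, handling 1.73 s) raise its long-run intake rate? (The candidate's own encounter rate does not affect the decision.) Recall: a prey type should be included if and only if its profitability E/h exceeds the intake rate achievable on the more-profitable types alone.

Yes

Current rate: (0.11×7.26)/(1 + 0.11×2.97) = 0.6019 kJ/s.
small beetles: E/h = 2.32/1.73 = 1.341 kJ/s.
1.341 > 0.6019, so adding small beetles raises the average — include it.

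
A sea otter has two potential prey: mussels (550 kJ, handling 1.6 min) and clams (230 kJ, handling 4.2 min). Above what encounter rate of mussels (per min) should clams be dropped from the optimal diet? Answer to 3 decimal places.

0.118 per min

Drop clams once their profitability E₂/h₂ falls below the rate achievable on mussels alone: E₂/h₂ = λE₁/(1 + λh₁).
Solve for λ: λE₁h₂ = E₂(1 + λh₁) → λ(E₁h₂ − E₂h₁) = E₂ → λ = E₂/(E₁h₂ − E₂h₁).
λ = 230/(550×4.2 − 230×1.6) = 230/1942 = 0.1184 per min.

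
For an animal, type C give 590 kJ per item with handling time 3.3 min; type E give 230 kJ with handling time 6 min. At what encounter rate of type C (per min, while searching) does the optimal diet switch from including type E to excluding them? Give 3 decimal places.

At the threshold, the rate on type C alone equals the profitability of type E: λ·590/(1 + λ·3.3) = 230/6 = 38.33.
Rearranging, λ(590 − 38.33×3.3) = 38.33, so λ = 38.33/463.5 = 0.0827 per min.

0.083 per min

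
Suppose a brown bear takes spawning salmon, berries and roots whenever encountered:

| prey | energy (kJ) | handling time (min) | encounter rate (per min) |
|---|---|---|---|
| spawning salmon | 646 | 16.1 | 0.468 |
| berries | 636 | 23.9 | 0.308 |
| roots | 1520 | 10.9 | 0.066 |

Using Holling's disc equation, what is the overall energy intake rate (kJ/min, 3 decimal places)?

R = Σλ_iE_i / (1 + Σλ_ih_i)
Numerator: 0.468×646 + 0.308×636 + 0.066×1520 = 598.5
Denominator: 1 + 0.468×16.1 + 0.308×23.9 + 0.066×10.9 = 16.62
R = 598.5/16.62 = 36.02 kJ/min

36.023 kJ/min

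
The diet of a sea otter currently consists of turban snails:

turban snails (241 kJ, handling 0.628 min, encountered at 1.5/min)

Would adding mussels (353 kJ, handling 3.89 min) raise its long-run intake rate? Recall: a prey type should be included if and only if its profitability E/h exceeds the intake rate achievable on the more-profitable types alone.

On turban snails alone, R = ΣλE/(1+Σλh) = 361.5/1.942 = 186.1 kJ/min.
Profitability of mussels: 353/3.89 = 90.75 kJ/min.
Since 90.75 < R, time spent handling mussels is better spent searching.

No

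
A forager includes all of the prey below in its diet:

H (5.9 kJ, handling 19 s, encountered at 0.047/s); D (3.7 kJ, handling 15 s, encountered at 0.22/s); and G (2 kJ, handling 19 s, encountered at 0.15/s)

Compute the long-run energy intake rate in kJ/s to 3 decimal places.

0.173 kJ/s

R = (0.047×5.9 + 0.22×3.7 + 0.15×2) / (1 + 0.047×19 + 0.22×15 + 0.15×19) = 1.391/8.043 = 0.173 kJ/s.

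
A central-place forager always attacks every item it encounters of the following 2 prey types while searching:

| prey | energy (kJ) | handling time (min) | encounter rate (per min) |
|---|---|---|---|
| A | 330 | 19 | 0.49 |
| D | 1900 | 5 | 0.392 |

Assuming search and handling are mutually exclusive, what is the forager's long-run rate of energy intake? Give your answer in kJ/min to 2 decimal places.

Energy encountered per unit search time: 0.49×330 + 0.392×1900 = 906.5 kJ/min.
Handling time per unit search time: 0.49×19 + 0.392×5 = 11.27.
Rate = 906.5/(1 + 11.27) = 73.88 kJ/min.

73.88 kJ/min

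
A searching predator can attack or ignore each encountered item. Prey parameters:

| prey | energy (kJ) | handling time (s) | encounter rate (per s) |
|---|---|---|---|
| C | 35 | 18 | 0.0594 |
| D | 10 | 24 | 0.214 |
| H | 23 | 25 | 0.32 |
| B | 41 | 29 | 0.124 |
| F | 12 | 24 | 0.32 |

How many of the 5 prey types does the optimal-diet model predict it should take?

2

E/h in descending order: C 1.94, B 1.41, H 0.92, F 0.5, D 0.417 kJ/s. The optimal diet is the largest prefix of this list for which every included type satisfies E_i/h_i > R on the types above it.
Rate on top 1: 1.005. B: 1.41 > 1.005 → include.
Rate on top 2: 1.264. H: 0.92 < 1.264 → exclude; stop.
Optimal diet: C, B — 2 of 5 types.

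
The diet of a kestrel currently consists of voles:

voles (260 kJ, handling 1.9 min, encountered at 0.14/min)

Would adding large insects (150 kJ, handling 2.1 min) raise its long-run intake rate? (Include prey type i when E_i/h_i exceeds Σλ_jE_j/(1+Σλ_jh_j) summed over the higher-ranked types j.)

Current rate: (0.14×260)/(1 + 0.14×1.9) = 28.75 kJ/min.
Profitability of large insects: 150/2.1 = 71.43 kJ/min.
Since 71.43 > R, including large insects increases the long-run rate.

Yes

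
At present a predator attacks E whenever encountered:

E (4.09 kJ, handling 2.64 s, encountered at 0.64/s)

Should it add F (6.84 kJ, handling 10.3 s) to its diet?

Intake rate on the current diet: R = (0.64×4.09) / (1 + 0.64×2.64) = 2.618/2.69 = 0.9732 kJ/s.
Profitability of F: 6.84/10.3 = 0.6641 kJ/s.
Since 0.6641 < R, time spent handling F is better spent searching.

No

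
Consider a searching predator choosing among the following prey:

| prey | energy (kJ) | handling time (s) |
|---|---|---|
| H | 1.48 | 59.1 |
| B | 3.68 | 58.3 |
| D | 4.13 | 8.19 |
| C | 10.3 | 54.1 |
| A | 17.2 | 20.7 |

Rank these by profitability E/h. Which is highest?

Profitability E/h (kJ/s): H = 1.48/59.1 = 0.025, B = 3.68/58.3 = 0.0631, D = 4.13/8.19 = 0.504, C = 10.3/54.1 = 0.19, A = 17.2/20.7 = 0.831.
Ranked: A > D > C > B > H.

A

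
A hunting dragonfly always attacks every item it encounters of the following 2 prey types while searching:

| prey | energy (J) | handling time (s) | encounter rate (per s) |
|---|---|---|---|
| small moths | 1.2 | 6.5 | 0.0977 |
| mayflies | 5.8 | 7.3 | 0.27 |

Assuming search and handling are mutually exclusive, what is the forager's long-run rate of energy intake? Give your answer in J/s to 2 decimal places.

R = (0.0977×1.2 + 0.27×5.8) / (1 + 0.0977×6.5 + 0.27×7.3) = 1.683/3.606 = 0.4668 J/s.

0.47 J/s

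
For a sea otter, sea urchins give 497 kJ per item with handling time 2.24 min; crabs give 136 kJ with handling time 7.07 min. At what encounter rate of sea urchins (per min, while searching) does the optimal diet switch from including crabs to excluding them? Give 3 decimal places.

0.042 per min

Drop crabs once their profitability E₂/h₂ falls below the rate achievable on sea urchins alone: E₂/h₂ = λE₁/(1 + λh₁).
Solve for λ: λE₁h₂ = E₂(1 + λh₁) → λ(E₁h₂ − E₂h₁) = E₂ → λ = E₂/(E₁h₂ − E₂h₁).
λ = 136/(497×7.07 − 136×2.24) = 136/3209 = 0.04238 per min.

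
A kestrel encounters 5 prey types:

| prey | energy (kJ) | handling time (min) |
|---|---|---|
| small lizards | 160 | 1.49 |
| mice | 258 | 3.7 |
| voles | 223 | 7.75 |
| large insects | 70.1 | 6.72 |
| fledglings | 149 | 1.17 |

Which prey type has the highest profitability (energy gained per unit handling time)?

fledglings

Profitability E/h (kJ/min): small lizards = 160/1.49 = 107, mice = 258/3.7 = 69.7, voles = 223/7.75 = 28.8, large insects = 70.1/6.72 = 10.4, fledglings = 149/1.17 = 127.
Ranked: fledglings > small lizards > mice > voles > large insects.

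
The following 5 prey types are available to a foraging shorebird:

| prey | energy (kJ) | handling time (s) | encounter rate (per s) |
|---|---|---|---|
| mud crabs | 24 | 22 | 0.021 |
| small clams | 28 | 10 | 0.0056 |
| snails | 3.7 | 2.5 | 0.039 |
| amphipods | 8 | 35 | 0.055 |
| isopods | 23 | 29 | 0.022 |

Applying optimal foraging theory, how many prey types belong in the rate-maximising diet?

4

Rank by E/h (kJ/s): small clams 2.8, snails 1.48, mud crabs 1.09, isopods 0.793, amphipods 0.229. Include each in turn until the next type's E/h falls below the running intake rate.
Rate on top 1: 0.1485. snails: 1.48 > 0.1485 → include.
Rate on top 2: 0.261. mud crabs: 1.09 > 0.261 → include.
Rate on top 3: 0.4984. isopods: 0.793 > 0.4984 → include.
Rate on top 4: 0.5818. amphipods: 0.229 < 0.5818 → exclude; stop.
Optimal diet: small clams, snails, mud crabs, isopods — 4 of 5 types.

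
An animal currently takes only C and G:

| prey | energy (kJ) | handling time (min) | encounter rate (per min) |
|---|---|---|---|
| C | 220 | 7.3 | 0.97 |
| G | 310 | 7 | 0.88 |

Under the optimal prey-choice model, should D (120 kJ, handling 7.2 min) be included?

Intake rate on the current diet: R = (0.97×220 + 0.88×310) / (1 + 0.97×7.3 + 0.88×7) = 486.2/14.24 = 34.14 kJ/min.
D: E/h = 120/7.2 = 16.67 kJ/min.
Since 16.67 < R, time spent handling D is better spent searching.

No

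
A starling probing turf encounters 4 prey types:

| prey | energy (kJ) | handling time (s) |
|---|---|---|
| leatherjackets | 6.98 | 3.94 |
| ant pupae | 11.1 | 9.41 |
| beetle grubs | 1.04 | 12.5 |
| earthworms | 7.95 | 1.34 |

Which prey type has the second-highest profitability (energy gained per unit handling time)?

leatherjackets

Profitability E/h (kJ/s): leatherjackets = 6.98/3.94 = 1.77, ant pupae = 11.1/9.41 = 1.18, beetle grubs = 1.04/12.5 = 0.0832, earthworms = 7.95/1.34 = 5.93.
Ranked: earthworms > leatherjackets > ant pupae > beetle grubs.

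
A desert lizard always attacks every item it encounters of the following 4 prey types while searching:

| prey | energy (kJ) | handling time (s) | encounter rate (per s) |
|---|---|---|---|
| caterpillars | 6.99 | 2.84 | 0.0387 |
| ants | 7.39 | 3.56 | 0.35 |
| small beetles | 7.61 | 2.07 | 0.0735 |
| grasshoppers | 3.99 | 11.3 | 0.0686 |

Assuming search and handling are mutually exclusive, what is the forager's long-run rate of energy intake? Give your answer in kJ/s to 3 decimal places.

1.124 kJ/s

Energy encountered per unit search time: 0.0387×6.99 + 0.35×7.39 + 0.0735×7.61 + 0.0686×3.99 = 3.69 kJ/s.
Handling time per unit search time: 0.0387×2.84 + 0.35×3.56 + 0.0735×2.07 + 0.0686×11.3 = 2.283.
Rate = 3.69/(1 + 2.283) = 1.124 kJ/s.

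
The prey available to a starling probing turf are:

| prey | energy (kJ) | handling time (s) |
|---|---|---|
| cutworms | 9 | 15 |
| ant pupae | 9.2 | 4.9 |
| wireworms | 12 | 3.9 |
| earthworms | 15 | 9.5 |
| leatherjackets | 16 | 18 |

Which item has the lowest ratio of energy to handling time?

In descending order of E/h:
wireworms: 12/3.9 = 3.08 kJ/s
ant pupae: 9.2/4.9 = 1.88 kJ/s
earthworms: 15/9.5 = 1.58 kJ/s
leatherjackets: 16/18 = 0.889 kJ/s
cutworms: 9/15 = 0.6 kJ/s

cutworms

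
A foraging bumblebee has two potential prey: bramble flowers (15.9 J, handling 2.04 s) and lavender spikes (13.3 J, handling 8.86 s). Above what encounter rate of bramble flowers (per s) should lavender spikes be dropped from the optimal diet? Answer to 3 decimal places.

0.117 per s

Drop lavender spikes once their profitability E₂/h₂ falls below the rate achievable on bramble flowers alone: E₂/h₂ = λE₁/(1 + λh₁).
Solve for λ: λE₁h₂ = E₂(1 + λh₁) → λ(E₁h₂ − E₂h₁) = E₂ → λ = E₂/(E₁h₂ − E₂h₁).
λ = 13.3/(15.9×8.86 − 13.3×2.04) = 13.3/113.7 = 0.1169 per s.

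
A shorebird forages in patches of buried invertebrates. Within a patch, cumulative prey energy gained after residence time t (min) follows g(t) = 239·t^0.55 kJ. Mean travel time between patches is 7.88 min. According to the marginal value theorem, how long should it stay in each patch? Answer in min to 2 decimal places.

Maximise g(t)/(T+t): set derivative to zero → g'(t)(T+t) = g(t).
g'(t) = 0.55·239·t^-0.45. Setting 0.55·239·t^-0.45 = 239·t^0.55/(7.88+t) gives 0.55(7.88+t) = t, so 0.45·t = 0.55×7.88.
t* = 0.55×7.88/0.45 = 9.631 min.

9.63 min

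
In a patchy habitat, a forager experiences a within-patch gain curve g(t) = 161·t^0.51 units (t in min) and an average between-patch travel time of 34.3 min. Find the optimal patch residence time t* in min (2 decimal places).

35.70 min

Maximise g(t)/(T+t): set derivative to zero → g'(t)(T+t) = g(t).
g'(t) = 0.51·161·t^-0.49. Setting 0.51·161·t^-0.49 = 161·t^0.51/(34.3+t) gives 0.51(34.3+t) = t, so 0.49·t = 0.51×34.3.
t* = 0.51×34.3/0.49 = 35.7 min.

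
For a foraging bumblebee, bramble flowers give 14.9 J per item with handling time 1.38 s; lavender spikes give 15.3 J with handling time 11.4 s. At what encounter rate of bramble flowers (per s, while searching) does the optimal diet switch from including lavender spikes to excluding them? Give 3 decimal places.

The zero-one rule: include lavender spikes iff E₂/h₂ > λE₁/(1+λh₁). Equality gives the switch point.
λE₁h₂ = E₂ + λE₂h₁ ⇒ λ = E₂/(E₁h₂ − E₂h₁) = 15.3/(169.9 − 21.11) = 0.1029 per s.

0.103 per s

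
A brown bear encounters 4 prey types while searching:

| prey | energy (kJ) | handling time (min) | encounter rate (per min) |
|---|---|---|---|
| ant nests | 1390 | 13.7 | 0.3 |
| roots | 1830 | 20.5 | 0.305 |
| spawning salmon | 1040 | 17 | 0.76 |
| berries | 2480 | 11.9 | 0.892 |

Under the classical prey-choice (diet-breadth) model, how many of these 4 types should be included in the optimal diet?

E/h in descending order: berries 208, ant nests 101, roots 89.3, spawning salmon 61.2 kJ/min. The optimal diet is the largest prefix of this list for which every included type satisfies E_i/h_i > R on the types above it.
Rate on top 1: 190.5. ant nests: 101 < 190.5 → exclude; stop.
Optimal diet: berries — 1 of 4 types.

1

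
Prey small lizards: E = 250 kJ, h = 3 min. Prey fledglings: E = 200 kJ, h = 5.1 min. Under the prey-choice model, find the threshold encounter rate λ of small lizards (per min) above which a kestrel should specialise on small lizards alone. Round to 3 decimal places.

0.296 per min

At the threshold, the rate on small lizards alone equals the profitability of fledglings: λ·250/(1 + λ·3) = 200/5.1 = 39.22.
Rearranging, λ(250 − 39.22×3) = 39.22, so λ = 39.22/132.4 = 0.2963 per min.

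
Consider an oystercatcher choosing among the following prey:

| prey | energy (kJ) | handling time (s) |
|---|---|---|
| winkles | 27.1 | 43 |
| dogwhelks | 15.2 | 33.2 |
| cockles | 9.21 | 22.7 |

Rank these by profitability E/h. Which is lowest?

cockles

In descending order of E/h:
winkles: 27.1/43 = 0.63 kJ/s
dogwhelks: 15.2/33.2 = 0.458 kJ/s
cockles: 9.21/22.7 = 0.406 kJ/s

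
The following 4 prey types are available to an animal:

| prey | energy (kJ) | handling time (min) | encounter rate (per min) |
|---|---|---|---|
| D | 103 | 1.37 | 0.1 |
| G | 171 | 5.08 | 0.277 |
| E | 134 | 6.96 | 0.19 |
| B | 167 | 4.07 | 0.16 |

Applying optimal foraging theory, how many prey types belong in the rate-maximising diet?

3

E/h in descending order: D 75.2, B 41, G 33.7, E 19.3 kJ/min. The optimal diet is the largest prefix of this list for which every included type satisfies E_i/h_i > R on the types above it.
Rate on top 1: 9.059. B: 41 > 9.059 → include.
Rate on top 2: 20.7. G: 33.7 > 20.7 → include.
Rate on top 3: 26.41. E: 19.3 < 26.41 → exclude; stop.
Optimal diet: D, B, G — 3 of 4 types.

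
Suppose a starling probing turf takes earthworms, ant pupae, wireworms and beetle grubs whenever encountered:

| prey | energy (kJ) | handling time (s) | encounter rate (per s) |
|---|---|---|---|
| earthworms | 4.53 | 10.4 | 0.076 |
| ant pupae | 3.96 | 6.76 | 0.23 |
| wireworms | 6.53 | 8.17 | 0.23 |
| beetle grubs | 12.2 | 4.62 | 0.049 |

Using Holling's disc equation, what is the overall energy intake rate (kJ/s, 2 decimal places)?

0.62 kJ/s

R = (0.076×4.53 + 0.23×3.96 + 0.23×6.53 + 0.049×12.2) / (1 + 0.076×10.4 + 0.23×6.76 + 0.23×8.17 + 0.049×4.62) = 3.355/5.451 = 0.6155 kJ/s.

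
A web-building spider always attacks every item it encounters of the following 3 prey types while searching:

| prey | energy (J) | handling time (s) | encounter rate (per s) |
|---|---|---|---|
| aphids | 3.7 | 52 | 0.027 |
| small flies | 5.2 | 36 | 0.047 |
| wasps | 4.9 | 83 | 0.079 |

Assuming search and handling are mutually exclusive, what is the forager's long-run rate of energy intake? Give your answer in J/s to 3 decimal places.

R = Σλ_iE_i / (1 + Σλ_ih_i)
Numerator: 0.027×3.7 + 0.047×5.2 + 0.079×4.9 = 0.7314
Denominator: 1 + 0.027×52 + 0.047×36 + 0.079×83 = 10.65
R = 0.7314/10.65 = 0.06866 J/s

0.069 J/s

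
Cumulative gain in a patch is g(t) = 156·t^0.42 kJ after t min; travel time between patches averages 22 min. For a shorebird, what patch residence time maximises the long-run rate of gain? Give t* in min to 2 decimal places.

15.93 min

By the marginal value theorem, leave when the instantaneous gain rate g'(t) equals the habitat-wide average g(t)/(T + t).
g'(t) = 0.42·156·t^-0.58. Setting 0.42·156·t^-0.58 = 156·t^0.42/(22+t) gives 0.42(22+t) = t, so 0.58·t = 0.42×22.
t* = 0.42×22/0.58 = 15.93 min.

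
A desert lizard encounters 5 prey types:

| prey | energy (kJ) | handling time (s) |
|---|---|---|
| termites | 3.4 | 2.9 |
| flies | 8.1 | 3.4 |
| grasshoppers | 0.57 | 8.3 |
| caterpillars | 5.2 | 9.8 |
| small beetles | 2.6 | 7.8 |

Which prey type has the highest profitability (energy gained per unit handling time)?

flies

In descending order of E/h:
flies: 8.1/3.4 = 2.38 kJ/s
termites: 3.4/2.9 = 1.17 kJ/s
caterpillars: 5.2/9.8 = 0.531 kJ/s
small beetles: 2.6/7.8 = 0.333 kJ/s
grasshoppers: 0.57/8.3 = 0.0687 kJ/s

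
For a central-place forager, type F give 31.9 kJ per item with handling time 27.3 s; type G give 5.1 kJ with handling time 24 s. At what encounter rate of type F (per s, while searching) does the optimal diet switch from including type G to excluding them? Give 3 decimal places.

0.008 per s

Drop type G once their profitability E₂/h₂ falls below the rate achievable on type F alone: E₂/h₂ = λE₁/(1 + λh₁).
Solve for λ: λE₁h₂ = E₂(1 + λh₁) → λ(E₁h₂ − E₂h₁) = E₂ → λ = E₂/(E₁h₂ − E₂h₁).
λ = 5.1/(31.9×24 − 5.1×27.3) = 5.1/626.4 = 0.008142 per s.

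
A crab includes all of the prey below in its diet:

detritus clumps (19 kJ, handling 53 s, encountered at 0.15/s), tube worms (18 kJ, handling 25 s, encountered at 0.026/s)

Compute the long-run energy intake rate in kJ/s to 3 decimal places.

R = Σλ_iE_i / (1 + Σλ_ih_i)
Numerator: 0.15×19 + 0.026×18 = 3.318
Denominator: 1 + 0.15×53 + 0.026×25 = 9.6
R = 3.318/9.6 = 0.3456 kJ/s

0.346 kJ/s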